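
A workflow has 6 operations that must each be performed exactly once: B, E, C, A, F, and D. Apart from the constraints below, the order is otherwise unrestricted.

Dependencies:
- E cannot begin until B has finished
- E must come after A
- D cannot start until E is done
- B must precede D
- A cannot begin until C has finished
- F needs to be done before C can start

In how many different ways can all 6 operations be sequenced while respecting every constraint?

2 operations have no prerequisites (B, F), so any of them could come first.
Counting all ways to extend the partial order to a total order gives 4.

4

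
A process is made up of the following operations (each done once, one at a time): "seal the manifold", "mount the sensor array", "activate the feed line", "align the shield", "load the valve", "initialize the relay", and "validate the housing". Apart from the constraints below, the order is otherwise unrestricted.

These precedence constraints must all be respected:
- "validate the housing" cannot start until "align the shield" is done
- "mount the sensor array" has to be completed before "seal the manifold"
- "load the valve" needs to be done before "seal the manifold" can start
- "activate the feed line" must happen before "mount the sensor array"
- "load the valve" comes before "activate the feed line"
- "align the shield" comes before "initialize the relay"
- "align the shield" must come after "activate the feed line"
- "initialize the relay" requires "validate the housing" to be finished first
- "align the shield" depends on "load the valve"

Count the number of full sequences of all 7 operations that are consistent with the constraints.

10

"load the valve" is the only operation with nothing required before it, so every ordering starts there.
Enumerating by repeatedly choosing an available operation (one whose prerequisites are all placed) gives 10 distinct complete orderings.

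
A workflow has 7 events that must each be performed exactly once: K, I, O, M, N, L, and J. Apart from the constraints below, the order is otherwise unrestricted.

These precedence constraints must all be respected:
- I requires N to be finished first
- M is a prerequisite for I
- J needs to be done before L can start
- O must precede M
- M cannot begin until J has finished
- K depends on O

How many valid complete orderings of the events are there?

3 events have no prerequisites (O, N, J), so any of them could come first.
Systematically extending each partial ordering one event at a time and counting, there are 162 complete orderings.

162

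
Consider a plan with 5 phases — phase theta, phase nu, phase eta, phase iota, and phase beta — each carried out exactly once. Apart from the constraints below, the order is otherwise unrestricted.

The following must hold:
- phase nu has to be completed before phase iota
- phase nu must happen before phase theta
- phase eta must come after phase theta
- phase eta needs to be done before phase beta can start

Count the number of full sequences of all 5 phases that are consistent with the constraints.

Only phase nu has no prerequisites, so it must go first.
Enumerating by repeatedly choosing an available phase (one whose prerequisites are all placed) gives 4 distinct complete orderings.

4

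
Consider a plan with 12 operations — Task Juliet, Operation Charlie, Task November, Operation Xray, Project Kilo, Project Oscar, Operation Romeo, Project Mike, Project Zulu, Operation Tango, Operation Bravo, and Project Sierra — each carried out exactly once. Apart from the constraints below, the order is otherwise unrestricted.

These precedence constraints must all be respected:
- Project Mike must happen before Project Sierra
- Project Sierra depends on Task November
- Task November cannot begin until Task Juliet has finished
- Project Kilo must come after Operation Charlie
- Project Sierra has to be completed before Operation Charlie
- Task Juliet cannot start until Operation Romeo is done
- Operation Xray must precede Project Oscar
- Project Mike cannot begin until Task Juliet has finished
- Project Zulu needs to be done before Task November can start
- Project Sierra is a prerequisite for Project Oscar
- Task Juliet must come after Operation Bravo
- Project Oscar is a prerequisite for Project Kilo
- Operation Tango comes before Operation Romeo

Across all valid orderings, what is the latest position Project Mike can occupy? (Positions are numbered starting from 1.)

The operations that are forced after Project Mike, directly or by a chain of constraints, are Operation Charlie, Project Kilo, Project Oscar, Project Sierra. That's 4 operations.
With 4 mandatory successors out of 12 operations total, the latest slot for Project Mike is 12−4 = 8, and it's reachable by doing all non-successors before Project Mike.

8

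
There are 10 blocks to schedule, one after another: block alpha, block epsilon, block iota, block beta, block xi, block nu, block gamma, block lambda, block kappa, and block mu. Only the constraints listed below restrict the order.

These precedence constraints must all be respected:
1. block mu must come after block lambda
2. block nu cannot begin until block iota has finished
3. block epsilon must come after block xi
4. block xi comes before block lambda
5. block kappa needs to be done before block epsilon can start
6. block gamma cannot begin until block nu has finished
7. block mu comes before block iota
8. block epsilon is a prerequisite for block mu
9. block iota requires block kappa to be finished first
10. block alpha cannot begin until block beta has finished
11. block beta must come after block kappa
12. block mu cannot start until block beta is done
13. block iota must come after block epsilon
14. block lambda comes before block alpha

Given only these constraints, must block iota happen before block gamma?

Yes

Tracing the constraints gives a chain: block iota → block nu → block gamma.
So block iota must precede block gamma in any valid ordering.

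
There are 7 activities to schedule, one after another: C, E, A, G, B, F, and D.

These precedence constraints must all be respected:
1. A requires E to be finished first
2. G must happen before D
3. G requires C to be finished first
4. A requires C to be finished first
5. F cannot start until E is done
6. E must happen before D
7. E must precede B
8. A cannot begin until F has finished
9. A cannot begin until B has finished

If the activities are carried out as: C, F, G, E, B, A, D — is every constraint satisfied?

No

Here E comes after F.
Since E is required before F, the ordering is invalid.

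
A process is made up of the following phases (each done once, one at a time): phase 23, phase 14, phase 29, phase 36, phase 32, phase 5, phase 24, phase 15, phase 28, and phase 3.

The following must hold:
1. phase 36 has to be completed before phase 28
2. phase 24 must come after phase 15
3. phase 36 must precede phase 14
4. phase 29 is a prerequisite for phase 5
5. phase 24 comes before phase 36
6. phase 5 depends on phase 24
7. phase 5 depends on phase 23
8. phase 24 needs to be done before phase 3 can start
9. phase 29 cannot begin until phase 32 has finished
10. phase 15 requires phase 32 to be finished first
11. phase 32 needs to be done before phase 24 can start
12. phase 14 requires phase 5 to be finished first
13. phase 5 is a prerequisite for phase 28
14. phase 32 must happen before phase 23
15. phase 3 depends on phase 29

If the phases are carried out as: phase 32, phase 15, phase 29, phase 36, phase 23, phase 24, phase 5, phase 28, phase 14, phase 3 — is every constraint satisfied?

No

Here phase 24 comes after phase 36.
That contradicts the constraint that phase 24 must precede phase 36.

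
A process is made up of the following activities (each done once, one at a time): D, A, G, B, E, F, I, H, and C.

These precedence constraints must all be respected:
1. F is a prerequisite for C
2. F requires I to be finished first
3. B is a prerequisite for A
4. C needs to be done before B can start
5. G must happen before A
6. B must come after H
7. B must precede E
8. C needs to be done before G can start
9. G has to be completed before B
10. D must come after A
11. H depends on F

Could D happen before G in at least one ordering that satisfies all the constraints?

No

Following G → A → D, G must precede D in every valid ordering.
So no valid ordering can have D before G.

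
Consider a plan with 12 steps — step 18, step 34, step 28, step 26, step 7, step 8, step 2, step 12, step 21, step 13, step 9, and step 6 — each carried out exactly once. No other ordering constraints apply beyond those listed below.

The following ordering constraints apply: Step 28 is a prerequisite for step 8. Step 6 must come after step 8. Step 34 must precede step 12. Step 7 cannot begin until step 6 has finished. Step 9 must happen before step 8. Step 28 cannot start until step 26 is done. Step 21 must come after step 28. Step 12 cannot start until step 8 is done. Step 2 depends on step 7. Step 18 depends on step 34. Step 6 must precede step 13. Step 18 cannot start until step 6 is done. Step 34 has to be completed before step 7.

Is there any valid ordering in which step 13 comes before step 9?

The constraints give a chain step 9 → step 8 → step 6 → step 13, which forces step 9 before step 13.
So no valid ordering can have step 13 before step 9.

No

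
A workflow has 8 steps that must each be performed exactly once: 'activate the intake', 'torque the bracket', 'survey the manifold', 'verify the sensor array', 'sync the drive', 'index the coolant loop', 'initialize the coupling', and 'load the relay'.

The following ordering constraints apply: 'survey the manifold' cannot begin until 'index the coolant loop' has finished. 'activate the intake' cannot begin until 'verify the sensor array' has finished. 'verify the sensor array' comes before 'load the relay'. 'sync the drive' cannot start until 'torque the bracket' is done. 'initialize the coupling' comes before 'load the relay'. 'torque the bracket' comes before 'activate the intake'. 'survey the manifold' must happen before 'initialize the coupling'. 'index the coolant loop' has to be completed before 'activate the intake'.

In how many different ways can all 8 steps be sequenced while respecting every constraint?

310

3 steps have no prerequisites ('torque the bracket', 'verify the sensor array', 'index the coolant loop'), so any of them could come first.
Counting all ways to extend the partial order to a total order gives 310.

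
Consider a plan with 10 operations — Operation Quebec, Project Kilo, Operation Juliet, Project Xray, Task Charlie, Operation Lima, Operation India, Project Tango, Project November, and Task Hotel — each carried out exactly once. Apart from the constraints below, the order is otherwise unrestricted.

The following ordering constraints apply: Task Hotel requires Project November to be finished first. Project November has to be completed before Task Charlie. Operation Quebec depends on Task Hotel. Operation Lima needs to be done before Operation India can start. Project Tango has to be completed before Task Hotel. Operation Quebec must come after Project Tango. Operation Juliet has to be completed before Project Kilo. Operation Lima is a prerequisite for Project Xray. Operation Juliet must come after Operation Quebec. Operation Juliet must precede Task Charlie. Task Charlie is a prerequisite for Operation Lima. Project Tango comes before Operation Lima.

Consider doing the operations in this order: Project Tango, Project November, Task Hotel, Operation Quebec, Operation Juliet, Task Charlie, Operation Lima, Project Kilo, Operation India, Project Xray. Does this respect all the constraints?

Yes

Checking each listed constraint against this order: for instance, Project Tango is in position 1 and Operation Lima in position 7, so that constraint holds — and the remaining constraints check out the same way.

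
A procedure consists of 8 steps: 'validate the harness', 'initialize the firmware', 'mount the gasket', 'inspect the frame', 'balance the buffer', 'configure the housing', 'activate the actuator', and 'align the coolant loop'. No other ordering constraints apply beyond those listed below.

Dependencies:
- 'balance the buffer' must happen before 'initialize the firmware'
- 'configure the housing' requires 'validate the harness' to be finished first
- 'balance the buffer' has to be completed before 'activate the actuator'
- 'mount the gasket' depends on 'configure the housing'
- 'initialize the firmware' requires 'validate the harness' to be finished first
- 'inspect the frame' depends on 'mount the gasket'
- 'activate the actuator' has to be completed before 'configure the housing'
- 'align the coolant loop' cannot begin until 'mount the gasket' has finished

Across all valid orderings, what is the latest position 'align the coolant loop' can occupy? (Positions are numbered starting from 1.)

8

Nothing depends on 'align the coolant loop', so it can be the final step, position 8.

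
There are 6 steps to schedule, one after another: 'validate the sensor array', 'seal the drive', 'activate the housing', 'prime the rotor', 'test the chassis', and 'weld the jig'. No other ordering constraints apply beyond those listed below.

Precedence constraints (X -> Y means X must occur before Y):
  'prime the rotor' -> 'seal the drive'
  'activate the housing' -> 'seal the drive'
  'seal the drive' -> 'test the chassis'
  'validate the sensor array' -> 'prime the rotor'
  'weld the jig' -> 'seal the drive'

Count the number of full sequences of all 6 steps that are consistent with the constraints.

3 steps have no prerequisites ('validate the sensor array', 'activate the housing', 'weld the jig'), so any of them could come first.
Counting all ways to extend the partial order to a total order gives 12.

12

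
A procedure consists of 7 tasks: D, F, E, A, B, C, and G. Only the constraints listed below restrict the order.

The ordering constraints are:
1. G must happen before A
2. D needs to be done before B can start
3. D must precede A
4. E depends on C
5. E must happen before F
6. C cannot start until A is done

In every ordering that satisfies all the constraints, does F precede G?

No

The constraints actually force G before F (via G → A → C → E → F), not the other way around.
So F does not have to come before G — it cannot.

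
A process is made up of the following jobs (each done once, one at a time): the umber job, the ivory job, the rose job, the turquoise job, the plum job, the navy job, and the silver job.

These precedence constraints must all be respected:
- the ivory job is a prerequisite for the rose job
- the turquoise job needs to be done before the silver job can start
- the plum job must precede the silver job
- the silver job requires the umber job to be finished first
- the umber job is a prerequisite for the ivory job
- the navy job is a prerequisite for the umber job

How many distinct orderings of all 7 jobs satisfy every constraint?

3 jobs have no prerequisites (the turquoise job, the plum job, the navy job), so any of them could come first.
Counting all ways to extend the partial order to a total order gives 62.

62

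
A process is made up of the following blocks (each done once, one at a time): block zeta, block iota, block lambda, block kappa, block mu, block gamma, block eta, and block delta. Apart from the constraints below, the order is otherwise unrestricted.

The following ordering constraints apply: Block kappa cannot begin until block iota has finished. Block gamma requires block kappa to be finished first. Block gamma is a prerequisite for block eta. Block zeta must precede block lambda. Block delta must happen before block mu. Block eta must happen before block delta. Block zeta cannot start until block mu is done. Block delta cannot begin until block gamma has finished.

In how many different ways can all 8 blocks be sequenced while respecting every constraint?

1

Only block iota has no prerequisites, so it must go first.
Continuing from there, at each step only one block has all its prerequisites placed, so the ordering is fully determined — there is exactly 1.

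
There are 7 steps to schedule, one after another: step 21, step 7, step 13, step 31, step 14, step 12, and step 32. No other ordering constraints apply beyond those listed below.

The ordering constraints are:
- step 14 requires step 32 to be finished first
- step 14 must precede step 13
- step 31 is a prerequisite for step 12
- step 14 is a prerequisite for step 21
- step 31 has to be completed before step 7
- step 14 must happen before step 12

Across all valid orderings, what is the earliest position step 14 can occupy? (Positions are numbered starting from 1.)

2

The only step forced before step 14 (directly or transitively) is step 32.
So at minimum 1 step comes before step 14, putting step 14 no earlier than position 2. That position is achievable by scheduling exactly that predecessor first.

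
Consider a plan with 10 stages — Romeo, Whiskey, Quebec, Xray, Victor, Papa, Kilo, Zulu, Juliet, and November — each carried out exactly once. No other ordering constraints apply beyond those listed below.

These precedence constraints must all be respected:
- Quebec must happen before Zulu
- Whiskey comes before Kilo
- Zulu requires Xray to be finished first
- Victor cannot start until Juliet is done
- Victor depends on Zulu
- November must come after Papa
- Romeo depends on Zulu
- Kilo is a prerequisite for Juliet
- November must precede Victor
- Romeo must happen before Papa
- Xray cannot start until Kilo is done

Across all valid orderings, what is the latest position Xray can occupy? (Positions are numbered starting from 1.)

5

Following every chain forward from Xray, the stages that must come later are Romeo, Victor, Papa, Zulu, November — 5 of them.
So at least 5 stages follow Xray, putting Xray no later than position 5. That position is achievable by scheduling everything else first.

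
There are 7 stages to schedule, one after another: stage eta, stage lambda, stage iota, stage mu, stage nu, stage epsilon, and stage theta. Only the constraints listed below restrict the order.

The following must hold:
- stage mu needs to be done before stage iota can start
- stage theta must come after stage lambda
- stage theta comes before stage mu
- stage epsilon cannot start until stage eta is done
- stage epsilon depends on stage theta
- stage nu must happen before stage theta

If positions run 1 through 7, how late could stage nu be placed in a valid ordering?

3

Following every chain forward from stage nu, the stages that must come later are stage iota, stage mu, stage epsilon, stage theta — 4 of them.
So at least 4 stages follow stage nu, putting stage nu no later than position 3. That position is achievable by scheduling everything else first.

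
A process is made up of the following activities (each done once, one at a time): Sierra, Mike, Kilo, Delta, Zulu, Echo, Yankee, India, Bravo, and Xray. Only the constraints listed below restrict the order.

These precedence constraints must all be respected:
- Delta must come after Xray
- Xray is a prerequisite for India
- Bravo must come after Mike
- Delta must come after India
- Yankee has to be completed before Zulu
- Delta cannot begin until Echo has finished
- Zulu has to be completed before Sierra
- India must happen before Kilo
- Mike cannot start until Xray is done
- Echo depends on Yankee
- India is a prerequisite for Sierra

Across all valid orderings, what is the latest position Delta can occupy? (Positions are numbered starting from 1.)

No constraint forces any activity after Delta, so it can be placed last, in position 10.

10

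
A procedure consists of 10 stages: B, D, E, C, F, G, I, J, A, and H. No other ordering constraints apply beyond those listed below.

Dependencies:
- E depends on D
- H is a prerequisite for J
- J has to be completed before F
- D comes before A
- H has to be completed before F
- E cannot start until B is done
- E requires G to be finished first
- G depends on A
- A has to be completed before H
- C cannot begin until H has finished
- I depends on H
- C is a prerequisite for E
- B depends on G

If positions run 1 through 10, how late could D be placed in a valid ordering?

Every stage that must follow D has to come after it. Tracing all chains starting from D, those stages are: B, E, C, F, G, I, J, A, H — 9 in total.
So at least 9 stages follow D, putting D no later than position 1. That position is achievable by scheduling everything else first.

1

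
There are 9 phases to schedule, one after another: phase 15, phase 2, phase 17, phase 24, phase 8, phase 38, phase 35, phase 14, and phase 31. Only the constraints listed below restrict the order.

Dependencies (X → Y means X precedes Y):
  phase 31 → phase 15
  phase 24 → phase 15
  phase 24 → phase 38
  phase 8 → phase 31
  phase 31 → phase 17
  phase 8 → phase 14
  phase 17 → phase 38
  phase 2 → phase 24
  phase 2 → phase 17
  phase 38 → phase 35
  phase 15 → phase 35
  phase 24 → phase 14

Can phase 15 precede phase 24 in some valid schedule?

The constraints give a chain phase 24 → phase 15, which forces phase 24 before phase 15.
Hence phase 15 can never be scheduled before phase 24.

No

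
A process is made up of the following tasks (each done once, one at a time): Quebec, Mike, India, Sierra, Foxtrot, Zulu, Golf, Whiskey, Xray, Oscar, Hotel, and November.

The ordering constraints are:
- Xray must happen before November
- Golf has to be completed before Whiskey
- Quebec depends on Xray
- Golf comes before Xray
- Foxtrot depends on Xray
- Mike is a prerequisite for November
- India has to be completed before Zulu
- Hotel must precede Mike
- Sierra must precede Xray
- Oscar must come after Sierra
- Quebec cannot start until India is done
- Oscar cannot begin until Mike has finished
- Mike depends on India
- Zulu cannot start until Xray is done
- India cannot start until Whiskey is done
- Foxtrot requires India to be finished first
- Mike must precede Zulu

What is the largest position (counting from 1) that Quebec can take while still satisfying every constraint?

12

Nothing depends on Quebec, so it can be the final task, position 12.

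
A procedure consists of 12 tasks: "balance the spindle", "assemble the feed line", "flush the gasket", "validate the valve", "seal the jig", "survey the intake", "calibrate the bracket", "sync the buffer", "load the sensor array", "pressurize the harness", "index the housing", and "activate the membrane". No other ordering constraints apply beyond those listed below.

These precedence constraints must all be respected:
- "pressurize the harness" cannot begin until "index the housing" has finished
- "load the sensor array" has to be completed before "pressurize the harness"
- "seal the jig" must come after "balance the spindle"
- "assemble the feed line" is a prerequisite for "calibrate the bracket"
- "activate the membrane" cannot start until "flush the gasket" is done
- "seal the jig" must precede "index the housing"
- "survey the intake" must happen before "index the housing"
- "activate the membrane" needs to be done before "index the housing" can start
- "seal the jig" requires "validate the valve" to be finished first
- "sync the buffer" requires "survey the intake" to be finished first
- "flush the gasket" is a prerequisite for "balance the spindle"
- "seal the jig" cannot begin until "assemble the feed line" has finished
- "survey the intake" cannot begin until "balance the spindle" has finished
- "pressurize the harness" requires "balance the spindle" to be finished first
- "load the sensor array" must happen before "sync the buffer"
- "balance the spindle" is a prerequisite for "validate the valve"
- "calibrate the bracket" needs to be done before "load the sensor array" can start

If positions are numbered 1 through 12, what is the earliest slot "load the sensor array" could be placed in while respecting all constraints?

3

The tasks that are forced before "load the sensor array", directly or transitively, are "assemble the feed line", "calibrate the bracket". That's 2 tasks.
With 2 mandatory predecessors, the earliest "load the sensor array" can sit is position 2+1 = 3, and placing just those 2 first achieves it.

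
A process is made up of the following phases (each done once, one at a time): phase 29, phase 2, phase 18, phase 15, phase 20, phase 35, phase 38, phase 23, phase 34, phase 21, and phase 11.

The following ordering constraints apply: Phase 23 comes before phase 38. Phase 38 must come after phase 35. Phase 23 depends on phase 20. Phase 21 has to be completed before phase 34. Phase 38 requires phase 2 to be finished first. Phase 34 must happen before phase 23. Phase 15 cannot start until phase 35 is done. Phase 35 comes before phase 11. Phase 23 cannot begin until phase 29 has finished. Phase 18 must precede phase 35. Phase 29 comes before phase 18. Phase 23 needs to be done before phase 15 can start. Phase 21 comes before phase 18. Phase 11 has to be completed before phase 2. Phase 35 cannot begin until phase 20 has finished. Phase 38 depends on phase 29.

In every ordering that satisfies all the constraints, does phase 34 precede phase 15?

Chaining the stated constraints: phase 34 → phase 23 → phase 15.
Hence phase 34 necessarily comes before phase 15.

Yes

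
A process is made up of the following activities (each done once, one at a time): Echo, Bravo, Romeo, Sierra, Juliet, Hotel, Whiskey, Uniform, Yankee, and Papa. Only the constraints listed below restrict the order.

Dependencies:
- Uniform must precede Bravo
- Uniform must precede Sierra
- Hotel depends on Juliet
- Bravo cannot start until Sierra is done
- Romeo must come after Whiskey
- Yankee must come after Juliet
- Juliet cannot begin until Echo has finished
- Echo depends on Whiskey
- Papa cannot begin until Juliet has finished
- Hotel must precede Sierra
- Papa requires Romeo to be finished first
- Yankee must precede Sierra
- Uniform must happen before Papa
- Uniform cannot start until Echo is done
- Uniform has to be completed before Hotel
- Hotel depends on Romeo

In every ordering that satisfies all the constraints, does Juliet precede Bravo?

Yes

Tracing the constraints gives a chain: Juliet → Yankee → Sierra → Bravo.
So Juliet must precede Bravo in any valid ordering.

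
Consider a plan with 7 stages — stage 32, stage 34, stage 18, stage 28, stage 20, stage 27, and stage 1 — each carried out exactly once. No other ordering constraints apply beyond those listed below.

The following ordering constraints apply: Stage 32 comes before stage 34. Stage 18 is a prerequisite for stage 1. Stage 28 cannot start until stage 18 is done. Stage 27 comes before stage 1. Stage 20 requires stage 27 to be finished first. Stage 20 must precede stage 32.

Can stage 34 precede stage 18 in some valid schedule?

Yes

Nothing in the constraints forces stage 18 before stage 34 — there is no chain from stage 18 to stage 34.
That means at least one valid schedule has stage 34 before stage 18.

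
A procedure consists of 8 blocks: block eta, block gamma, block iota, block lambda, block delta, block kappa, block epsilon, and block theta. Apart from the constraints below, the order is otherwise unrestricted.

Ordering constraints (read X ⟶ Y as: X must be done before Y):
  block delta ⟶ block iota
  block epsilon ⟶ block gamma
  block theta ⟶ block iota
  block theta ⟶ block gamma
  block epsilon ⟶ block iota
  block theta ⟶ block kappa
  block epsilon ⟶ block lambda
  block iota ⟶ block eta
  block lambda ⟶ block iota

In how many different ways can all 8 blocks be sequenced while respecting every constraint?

The blocks with no prerequisites are block delta, block epsilon, block theta; any of them can be placed first.
Enumerating by repeatedly choosing an available block (one whose prerequisites are all placed) gives 278 distinct complete orderings.

278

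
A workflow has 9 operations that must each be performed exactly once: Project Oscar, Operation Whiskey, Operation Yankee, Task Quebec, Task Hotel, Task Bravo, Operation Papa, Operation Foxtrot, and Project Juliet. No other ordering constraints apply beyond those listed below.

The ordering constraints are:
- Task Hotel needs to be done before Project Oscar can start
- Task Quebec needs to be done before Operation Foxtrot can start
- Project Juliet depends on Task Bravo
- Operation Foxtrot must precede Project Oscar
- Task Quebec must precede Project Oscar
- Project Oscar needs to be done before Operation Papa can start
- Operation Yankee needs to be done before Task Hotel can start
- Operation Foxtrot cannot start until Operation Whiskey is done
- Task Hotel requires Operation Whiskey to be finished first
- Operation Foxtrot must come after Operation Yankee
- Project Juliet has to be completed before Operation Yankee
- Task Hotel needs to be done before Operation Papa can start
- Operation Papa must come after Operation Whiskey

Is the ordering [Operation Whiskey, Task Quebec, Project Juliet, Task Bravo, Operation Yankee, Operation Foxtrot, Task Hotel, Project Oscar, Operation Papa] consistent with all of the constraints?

The sequence places Project Juliet ahead of Task Bravo.
But one of the constraints requires Task Bravo before Project Juliet, so this ordering violates it.

No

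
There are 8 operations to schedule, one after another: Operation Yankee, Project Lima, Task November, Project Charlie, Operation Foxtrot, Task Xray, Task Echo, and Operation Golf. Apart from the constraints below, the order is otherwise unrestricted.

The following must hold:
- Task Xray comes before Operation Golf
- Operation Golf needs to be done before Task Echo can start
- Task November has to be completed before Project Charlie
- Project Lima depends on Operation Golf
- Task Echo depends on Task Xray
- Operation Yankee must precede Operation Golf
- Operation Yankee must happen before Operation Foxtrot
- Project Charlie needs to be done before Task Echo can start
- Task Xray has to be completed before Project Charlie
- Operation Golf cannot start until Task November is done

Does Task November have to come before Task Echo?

There is a constraint chain Task November → Project Charlie → Task Echo.
That forces Task November before Task Echo in every valid schedule.

Yes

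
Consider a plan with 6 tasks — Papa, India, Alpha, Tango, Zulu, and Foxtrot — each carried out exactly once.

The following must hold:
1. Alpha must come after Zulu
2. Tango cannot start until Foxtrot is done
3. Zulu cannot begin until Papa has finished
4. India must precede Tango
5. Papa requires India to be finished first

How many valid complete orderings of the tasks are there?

14

The tasks with no prerequisites are India, Foxtrot; any of them can be placed first.
Counting all ways to extend the partial order to a total order gives 14.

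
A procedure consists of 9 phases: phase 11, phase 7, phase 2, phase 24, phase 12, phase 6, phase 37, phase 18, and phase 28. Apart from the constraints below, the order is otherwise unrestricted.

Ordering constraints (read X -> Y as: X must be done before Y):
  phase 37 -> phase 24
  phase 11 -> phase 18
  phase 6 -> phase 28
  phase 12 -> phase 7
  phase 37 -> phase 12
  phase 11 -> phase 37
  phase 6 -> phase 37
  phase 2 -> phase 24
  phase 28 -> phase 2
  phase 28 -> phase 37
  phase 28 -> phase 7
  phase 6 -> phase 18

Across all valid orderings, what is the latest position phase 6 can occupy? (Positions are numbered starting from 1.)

2

Every phase that must follow phase 6 has to come after it. Tracing all chains starting from phase 6, those phases are: phase 7, phase 2, phase 24, phase 12, phase 37, phase 18, phase 28 — 7 in total.
So at least 7 phases follow phase 6, putting phase 6 no later than position 2. That position is achievable by scheduling everything else first.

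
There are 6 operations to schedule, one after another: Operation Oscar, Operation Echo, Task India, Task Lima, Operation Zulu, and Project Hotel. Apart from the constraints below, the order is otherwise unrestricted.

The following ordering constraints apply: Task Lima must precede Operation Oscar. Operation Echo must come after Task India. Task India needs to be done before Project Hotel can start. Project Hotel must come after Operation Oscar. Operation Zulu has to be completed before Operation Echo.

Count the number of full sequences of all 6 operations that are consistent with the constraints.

35

3 operations have no prerequisites (Task India, Task Lima, Operation Zulu), so any of them could come first.
Enumerating by repeatedly choosing an available operation (one whose prerequisites are all placed) gives 35 distinct complete orderings.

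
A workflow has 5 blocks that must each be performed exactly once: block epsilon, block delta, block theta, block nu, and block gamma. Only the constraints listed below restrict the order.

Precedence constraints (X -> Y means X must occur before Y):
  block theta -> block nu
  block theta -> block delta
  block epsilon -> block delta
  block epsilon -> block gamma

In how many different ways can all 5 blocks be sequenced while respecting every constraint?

16

The blocks with no prerequisites are block epsilon, block theta; any of them can be placed first.
Systematically extending each partial ordering one block at a time and counting, there are 16 complete orderings.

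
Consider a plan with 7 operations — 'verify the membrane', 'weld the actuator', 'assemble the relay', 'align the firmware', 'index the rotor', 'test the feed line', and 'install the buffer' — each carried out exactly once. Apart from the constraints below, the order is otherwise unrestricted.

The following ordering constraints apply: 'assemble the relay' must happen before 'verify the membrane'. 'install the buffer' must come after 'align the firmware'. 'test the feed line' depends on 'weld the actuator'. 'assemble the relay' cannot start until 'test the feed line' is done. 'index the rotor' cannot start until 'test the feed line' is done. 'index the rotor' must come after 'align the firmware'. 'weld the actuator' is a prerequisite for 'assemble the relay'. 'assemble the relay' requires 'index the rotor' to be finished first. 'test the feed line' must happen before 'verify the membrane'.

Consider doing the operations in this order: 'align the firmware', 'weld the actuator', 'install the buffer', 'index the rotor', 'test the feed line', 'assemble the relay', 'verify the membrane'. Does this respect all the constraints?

No

The sequence places 'index the rotor' ahead of 'test the feed line'.
But one of the constraints requires 'test the feed line' before 'index the rotor', so this ordering violates it.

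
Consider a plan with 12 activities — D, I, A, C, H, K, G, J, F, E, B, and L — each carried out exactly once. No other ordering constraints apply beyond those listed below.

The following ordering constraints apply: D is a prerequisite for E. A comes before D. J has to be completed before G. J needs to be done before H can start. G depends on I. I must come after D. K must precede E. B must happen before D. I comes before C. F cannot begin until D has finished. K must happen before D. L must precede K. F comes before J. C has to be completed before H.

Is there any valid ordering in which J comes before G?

Yes

J is actually forced before G by the constraints, so certainly some valid ordering has J first.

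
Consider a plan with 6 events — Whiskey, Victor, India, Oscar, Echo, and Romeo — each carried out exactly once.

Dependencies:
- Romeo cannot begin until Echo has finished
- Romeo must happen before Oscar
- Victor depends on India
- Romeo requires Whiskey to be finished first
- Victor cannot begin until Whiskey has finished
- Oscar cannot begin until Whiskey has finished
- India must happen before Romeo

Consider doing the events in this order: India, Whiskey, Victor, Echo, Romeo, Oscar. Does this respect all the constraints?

Going through the constraints one by one, each required predecessor appears earlier in the sequence than its dependent — e.g. Whiskey (position 2) is before Oscar (position 6), as required.

Yes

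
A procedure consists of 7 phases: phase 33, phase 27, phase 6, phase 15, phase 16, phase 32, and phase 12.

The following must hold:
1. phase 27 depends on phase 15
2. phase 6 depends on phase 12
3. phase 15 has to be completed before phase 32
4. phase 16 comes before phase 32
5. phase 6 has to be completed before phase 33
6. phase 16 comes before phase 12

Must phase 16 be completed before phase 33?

Yes

Tracing the constraints gives a chain: phase 16 → phase 12 → phase 6 → phase 33.
That forces phase 16 before phase 33 in every valid schedule.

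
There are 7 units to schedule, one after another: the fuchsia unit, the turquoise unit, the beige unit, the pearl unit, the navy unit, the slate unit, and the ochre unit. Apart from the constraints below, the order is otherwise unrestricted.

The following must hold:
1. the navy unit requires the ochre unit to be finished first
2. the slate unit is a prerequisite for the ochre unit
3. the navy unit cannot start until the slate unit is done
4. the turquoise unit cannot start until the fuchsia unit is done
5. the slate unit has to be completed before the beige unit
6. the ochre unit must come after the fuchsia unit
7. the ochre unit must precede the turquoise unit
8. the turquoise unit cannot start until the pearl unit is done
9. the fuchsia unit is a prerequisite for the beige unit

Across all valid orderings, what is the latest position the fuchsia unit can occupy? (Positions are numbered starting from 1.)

3

Every unit that must follow the fuchsia unit has to come after it. Tracing all chains starting from the fuchsia unit, those units are: the turquoise unit, the beige unit, the navy unit, the ochre unit — 4 in total.
So at least 4 units follow the fuchsia unit, putting the fuchsia unit no later than position 3. That position is achievable by scheduling everything else first.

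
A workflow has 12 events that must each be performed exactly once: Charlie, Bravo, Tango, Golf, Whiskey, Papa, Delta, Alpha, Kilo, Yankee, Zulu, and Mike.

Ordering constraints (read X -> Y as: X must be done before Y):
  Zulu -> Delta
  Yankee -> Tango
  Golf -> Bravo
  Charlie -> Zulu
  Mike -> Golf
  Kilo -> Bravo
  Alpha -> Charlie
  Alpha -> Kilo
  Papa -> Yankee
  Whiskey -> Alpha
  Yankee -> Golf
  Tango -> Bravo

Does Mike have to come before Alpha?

Nothing in the constraints links Mike and Alpha; they are unordered relative to each other.
A valid ordering placing Alpha before Mike exists, so the answer is no.

No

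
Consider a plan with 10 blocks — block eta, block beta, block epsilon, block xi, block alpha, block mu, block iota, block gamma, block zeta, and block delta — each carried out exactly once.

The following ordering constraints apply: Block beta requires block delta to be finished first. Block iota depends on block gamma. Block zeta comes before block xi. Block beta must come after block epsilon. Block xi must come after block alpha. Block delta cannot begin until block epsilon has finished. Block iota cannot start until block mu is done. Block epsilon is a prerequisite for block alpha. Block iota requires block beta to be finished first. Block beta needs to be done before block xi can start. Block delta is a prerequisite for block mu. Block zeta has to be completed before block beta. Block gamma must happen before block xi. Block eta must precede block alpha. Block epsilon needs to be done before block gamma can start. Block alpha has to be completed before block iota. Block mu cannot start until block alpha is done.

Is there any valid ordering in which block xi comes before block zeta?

No

There is a dependency chain block zeta → block xi, so block xi always comes after block zeta.
So no valid ordering can have block xi before block zeta.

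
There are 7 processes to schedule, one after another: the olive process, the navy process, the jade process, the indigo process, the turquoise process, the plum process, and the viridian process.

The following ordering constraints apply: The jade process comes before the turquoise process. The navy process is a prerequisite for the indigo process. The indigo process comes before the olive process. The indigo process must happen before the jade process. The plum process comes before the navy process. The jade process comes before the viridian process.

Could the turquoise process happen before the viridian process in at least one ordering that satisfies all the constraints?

The constraints leave the turquoise process and the viridian process unordered relative to each other; nothing requires the viridian process earlier.
That means at least one valid schedule has the turquoise process before the viridian process.

Yes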